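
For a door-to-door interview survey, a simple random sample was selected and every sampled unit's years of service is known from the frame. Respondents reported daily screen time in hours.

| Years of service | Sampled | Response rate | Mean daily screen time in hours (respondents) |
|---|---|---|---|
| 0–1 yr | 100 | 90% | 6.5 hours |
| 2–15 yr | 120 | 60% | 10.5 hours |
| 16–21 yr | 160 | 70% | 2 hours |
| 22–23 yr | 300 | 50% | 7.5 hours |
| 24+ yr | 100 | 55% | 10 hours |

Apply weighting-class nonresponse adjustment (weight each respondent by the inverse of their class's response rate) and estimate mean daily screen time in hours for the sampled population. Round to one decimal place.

With weight = n_sampled/n_responded per class, the weighted class total is n_sampled:
  0–1 yr: 100 × 6.5 = 650
  2–15 yr: 120 × 10.5 = 1260
  16–21 yr: 160 × 2 = 320
  22–23 yr: 300 × 7.5 = 2250
  24+ yr: 100 × 10 = 1000
Adjusted estimate = 5480 / 780 = 7.02564 → 7.0.

7.0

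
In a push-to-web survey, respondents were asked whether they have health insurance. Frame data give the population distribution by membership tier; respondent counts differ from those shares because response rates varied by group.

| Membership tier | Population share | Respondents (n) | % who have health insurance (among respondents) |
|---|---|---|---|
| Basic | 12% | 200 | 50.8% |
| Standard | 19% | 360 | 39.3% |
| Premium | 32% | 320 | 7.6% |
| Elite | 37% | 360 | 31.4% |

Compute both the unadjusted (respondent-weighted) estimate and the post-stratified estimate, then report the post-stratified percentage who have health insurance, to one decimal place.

Without adjustment, the pooled respondent share is:
  (200/1240)×50.8 + (360/1240)×39.3 + (320/1240)×7.6 + (360/1240)×31.4 = 30.6806%
Post-stratifying to population shares instead:
  0.12×50.8 + 0.19×39.3 + 0.32×7.6 + 0.37×31.4 = 27.613%

27.6%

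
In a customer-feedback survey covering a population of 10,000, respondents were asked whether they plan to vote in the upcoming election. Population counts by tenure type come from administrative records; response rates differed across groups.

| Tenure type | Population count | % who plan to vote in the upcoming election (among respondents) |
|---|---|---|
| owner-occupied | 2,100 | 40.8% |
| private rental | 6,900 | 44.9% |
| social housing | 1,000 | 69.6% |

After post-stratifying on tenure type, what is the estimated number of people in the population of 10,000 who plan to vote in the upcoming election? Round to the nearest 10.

Apply each group's respondent rate to its population count:
  owner-occupied: 2,100 × 40.8% = 856.8
  private rental: 6,900 × 44.9% = 3098.1
  social housing: 1,000 × 69.6% = 696
Estimated total = 4650.9 → 4,650.

4,650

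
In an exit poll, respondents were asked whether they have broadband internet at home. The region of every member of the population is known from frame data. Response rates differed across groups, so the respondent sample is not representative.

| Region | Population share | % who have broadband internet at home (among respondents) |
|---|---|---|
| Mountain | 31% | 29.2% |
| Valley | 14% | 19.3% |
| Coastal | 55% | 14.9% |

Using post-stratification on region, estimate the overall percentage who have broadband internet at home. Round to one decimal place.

19.9%

Post-stratification weights by population share, not respondent share:
  Mountain: 0.31 × 29.2 = 9.052
  Valley: 0.14 × 19.3 = 2.702
  Coastal: 0.55 × 14.9 = 8.195
Post-stratified estimate = 19.949 → 19.9%.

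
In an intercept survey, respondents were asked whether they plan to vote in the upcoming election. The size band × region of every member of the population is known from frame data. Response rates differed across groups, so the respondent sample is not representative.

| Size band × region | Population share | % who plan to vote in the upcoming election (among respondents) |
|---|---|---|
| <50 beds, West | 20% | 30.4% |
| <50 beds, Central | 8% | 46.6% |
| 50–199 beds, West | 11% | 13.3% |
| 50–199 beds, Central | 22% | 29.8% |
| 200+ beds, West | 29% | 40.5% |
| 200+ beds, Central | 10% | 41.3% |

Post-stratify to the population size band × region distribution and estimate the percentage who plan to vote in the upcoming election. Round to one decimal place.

Reweight to the known size band × region distribution:
  <50 beds, West: 0.2 × 30.4 = 6.08
  <50 beds, Central: 0.08 × 46.6 = 3.728
  50–199 beds, West: 0.11 × 13.3 = 1.463
  50–199 beds, Central: 0.22 × 29.8 = 6.556
  200+ beds, West: 0.29 × 40.5 = 11.745
  200+ beds, Central: 0.1 × 41.3 = 4.13
Post-stratified estimate = 33.702 → 33.7%.

33.7%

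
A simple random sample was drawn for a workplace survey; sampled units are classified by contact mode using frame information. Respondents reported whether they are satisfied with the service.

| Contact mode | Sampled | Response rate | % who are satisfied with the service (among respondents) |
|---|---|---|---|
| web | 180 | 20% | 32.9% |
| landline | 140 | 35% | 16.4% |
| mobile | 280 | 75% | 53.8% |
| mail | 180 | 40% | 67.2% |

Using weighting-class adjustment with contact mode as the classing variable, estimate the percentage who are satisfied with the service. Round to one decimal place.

Each respondent's weight = sampled/responded in their class; summing within a class gives n_sampled, so:
  web: 180 × 32.9 = 5922
  landline: 140 × 16.4 = 2296
  mobile: 280 × 53.8 = 15,064
  mail: 180 × 67.2 = 12,096
Adjusted estimate = 35,378 / 780 = 45.3564 → 45.4%.

45.4%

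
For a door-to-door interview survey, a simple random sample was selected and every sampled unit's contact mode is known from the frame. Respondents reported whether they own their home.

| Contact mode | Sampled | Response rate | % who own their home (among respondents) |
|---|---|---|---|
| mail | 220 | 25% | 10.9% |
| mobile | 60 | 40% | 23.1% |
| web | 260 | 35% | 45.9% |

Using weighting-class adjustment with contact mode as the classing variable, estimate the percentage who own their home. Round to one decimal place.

29.1%

Weighting each respondent by the inverse class response rate inflates each class back to its sampled size, so the class weight is n_sampled:
  mail: 220 × 10.9 = 2398
  mobile: 60 × 23.1 = 1386
  web: 260 × 45.9 = 11,934
Adjusted estimate = 15,718 / 540 = 29.1074 → 29.1%.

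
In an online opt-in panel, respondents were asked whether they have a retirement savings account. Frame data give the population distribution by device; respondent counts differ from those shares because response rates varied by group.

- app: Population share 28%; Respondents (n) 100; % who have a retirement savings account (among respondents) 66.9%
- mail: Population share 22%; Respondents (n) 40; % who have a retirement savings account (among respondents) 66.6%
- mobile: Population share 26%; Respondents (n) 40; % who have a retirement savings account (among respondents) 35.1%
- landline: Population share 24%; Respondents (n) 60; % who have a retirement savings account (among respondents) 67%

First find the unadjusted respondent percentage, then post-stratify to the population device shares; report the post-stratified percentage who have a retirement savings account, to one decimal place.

Naive respondent-only estimate (weights = respondent counts):
  (100/240)×66.9 + (40/240)×66.6 + (40/240)×35.1 + (60/240)×67 = 61.575%
Post-stratifying to population shares instead:
  0.28×66.9 + 0.22×66.6 + 0.26×35.1 + 0.24×67 = 58.59%

58.6%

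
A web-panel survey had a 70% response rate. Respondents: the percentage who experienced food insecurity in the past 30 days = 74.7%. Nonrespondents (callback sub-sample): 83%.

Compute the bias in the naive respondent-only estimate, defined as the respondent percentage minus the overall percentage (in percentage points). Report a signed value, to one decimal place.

-2.5 percentage points

Nonresponse fraction = 1 − 0.7 = 0.3.
Bias = (nonresponse fraction) × (respondent percentage − nonrespondent percentage)
     = 0.3 × (74.7 − 83) = 0.3 × -8.3 = -2.49.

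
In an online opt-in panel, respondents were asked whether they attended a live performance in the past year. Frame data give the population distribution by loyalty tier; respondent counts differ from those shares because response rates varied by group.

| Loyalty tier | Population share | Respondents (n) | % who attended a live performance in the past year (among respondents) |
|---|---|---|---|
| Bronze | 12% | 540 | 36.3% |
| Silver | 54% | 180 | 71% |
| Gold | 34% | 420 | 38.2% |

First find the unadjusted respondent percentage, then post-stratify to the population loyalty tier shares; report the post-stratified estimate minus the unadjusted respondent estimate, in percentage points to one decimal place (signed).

+13.2 percentage points

Without adjustment, the pooled respondent share is:
  (540/1140)×36.3 + (180/1140)×71 + (420/1140)×38.2 = 42.4789%
Post-stratified estimate weights by population shares:
  0.12×36.3 + 0.54×71 + 0.34×38.2 = 55.684%
Difference = 55.684 − 42.4789 = 13.2051 pp.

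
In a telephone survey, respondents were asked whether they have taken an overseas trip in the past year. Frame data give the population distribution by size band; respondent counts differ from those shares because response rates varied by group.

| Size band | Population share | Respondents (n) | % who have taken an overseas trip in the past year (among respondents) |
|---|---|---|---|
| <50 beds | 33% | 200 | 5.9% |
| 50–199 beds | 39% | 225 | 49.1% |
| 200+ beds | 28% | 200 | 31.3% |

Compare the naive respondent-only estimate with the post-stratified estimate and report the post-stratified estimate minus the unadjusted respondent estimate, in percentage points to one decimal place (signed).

+0.3 percentage points

Unadjusted (pooled respondent) estimate weights by respondent counts:
  (200/625)×5.9 + (225/625)×49.1 + (200/625)×31.3 = 29.58%
Post-stratified estimate weights by population shares:
  0.33×5.9 + 0.39×49.1 + 0.28×31.3 = 29.86%
Difference = 29.86 − 29.58 = 0.28 pp.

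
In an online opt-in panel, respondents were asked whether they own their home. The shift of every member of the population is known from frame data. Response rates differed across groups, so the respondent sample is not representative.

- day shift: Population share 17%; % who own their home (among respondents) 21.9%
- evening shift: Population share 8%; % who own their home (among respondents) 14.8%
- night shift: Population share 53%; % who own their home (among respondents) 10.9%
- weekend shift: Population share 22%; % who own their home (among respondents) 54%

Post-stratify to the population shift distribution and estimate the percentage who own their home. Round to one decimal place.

Reweight to the known shift distribution:
  day shift: 0.17 × 21.9 = 3.723
  evening shift: 0.08 × 14.8 = 1.184
  night shift: 0.53 × 10.9 = 5.777
  weekend shift: 0.22 × 54 = 11.88
Post-stratified estimate = 22.564 → 22.6%.

22.6%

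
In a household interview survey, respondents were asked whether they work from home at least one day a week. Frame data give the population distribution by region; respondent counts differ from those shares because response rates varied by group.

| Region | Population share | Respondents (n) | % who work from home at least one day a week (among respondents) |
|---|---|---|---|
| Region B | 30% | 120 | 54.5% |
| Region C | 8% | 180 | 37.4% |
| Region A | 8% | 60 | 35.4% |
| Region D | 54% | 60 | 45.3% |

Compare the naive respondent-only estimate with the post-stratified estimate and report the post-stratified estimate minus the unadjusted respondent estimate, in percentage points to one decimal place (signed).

+3.5 percentage points

Without adjustment, the pooled respondent share is:
  (120/420)×54.5 + (180/420)×37.4 + (60/420)×35.4 + (60/420)×45.3 = 43.1286%
Post-stratified estimate weights by population shares:
  0.3×54.5 + 0.08×37.4 + 0.08×35.4 + 0.54×45.3 = 46.636%
Difference = 46.636 − 43.1286 = 3.5074 pp.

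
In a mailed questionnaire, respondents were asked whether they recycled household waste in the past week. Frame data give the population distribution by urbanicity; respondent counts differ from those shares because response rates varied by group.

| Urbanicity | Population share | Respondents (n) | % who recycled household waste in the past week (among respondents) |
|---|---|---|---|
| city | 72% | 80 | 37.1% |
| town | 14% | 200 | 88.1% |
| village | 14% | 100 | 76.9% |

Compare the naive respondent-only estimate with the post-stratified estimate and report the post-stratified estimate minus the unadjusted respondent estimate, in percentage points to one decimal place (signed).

-24.6 percentage points

Unadjusted (pooled respondent) estimate weights by respondent counts:
  (80/380)×37.1 + (200/380)×88.1 + (100/380)×76.9 = 74.4158%
Post-stratified estimate weights by population shares:
  0.72×37.1 + 0.14×88.1 + 0.14×76.9 = 49.812%
Difference = 49.812 − 74.4158 = -24.6038 pp.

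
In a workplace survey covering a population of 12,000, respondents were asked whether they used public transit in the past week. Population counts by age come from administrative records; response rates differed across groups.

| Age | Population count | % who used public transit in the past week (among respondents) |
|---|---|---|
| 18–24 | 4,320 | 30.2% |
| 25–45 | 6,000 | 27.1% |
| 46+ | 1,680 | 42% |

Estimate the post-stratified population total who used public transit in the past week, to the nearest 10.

Apply each group's respondent rate to its population count:
  18–24: 4,320 × 30.2% = 1304.64
  25–45: 6,000 × 27.1% = 1626
  46+: 1,680 × 42% = 705.6
Estimated total = 3636.24 → 3,640.

3,640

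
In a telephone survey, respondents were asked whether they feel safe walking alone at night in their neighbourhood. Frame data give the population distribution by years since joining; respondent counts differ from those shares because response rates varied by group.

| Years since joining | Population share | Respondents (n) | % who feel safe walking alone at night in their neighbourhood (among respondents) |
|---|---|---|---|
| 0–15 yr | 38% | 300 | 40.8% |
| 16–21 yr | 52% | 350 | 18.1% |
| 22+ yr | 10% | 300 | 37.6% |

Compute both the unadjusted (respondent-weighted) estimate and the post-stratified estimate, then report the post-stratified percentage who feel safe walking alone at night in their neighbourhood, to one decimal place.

28.7%

Unadjusted (pooled respondent) estimate weights by respondent counts:
  (300/950)×40.8 + (350/950)×18.1 + (300/950)×37.6 = 31.4263%
Post-stratified estimate weights by population shares:
  0.38×40.8 + 0.52×18.1 + 0.1×37.6 = 28.676%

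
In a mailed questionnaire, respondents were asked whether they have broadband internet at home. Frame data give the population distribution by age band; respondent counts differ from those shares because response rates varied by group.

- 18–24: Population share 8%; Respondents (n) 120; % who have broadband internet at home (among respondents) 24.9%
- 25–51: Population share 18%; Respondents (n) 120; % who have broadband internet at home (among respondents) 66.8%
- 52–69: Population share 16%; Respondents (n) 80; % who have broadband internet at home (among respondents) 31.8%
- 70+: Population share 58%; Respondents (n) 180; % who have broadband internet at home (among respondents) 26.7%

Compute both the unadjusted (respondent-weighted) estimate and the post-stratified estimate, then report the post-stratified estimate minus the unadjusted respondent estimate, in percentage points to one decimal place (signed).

Unadjusted (pooled respondent) estimate weights by respondent counts:
  (120/500)×24.9 + (120/500)×66.8 + (80/500)×31.8 + (180/500)×26.7 = 36.708%
Post-stratifying to population shares instead:
  0.08×24.9 + 0.18×66.8 + 0.16×31.8 + 0.58×26.7 = 34.59%
Difference = 34.59 − 36.708 = -2.118 pp.

-2.1 percentage points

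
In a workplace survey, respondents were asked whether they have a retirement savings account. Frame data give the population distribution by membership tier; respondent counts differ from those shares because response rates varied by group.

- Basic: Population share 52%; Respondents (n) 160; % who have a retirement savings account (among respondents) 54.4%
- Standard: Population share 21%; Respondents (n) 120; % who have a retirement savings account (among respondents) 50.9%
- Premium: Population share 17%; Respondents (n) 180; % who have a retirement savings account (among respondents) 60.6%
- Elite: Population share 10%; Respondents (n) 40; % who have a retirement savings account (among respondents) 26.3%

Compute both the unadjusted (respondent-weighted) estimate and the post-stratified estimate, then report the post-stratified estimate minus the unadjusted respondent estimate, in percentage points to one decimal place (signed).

-1.6 percentage points

Naive respondent-only estimate (weights = respondent counts):
  (160/500)×54.4 + (120/500)×50.9 + (180/500)×60.6 + (40/500)×26.3 = 53.544%
Post-stratified estimate weights by population shares:
  0.52×54.4 + 0.21×50.9 + 0.17×60.6 + 0.1×26.3 = 51.909%
Difference = 51.909 − 53.544 = -1.635 pp.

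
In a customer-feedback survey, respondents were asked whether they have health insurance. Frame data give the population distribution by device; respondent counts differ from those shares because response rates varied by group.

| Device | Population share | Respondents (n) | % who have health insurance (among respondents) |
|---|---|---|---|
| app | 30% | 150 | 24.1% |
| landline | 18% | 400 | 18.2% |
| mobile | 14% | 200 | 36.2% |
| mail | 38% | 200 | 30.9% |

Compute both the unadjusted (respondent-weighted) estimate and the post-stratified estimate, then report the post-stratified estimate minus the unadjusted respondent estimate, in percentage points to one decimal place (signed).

Naive respondent-only estimate (weights = respondent counts):
  (150/950)×24.1 + (400/950)×18.2 + (200/950)×36.2 + (200/950)×30.9 = 25.5947%
Post-stratified estimate weights by population shares:
  0.3×24.1 + 0.18×18.2 + 0.14×36.2 + 0.38×30.9 = 27.316%
Difference = 27.316 − 25.5947 = 1.7213 pp.

+1.7 percentage points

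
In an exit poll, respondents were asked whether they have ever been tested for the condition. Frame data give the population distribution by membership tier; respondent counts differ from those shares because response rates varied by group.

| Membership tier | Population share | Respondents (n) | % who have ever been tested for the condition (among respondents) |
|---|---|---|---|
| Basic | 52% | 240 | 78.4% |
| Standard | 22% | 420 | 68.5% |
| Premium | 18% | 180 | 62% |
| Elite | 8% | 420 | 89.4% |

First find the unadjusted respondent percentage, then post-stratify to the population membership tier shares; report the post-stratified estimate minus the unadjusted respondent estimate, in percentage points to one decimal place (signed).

-2.3 percentage points

Naive respondent-only estimate (weights = respondent counts):
  (240/1260)×78.4 + (420/1260)×68.5 + (180/1260)×62 + (420/1260)×89.4 = 76.4238%
Post-stratified estimate weights by population shares:
  0.52×78.4 + 0.22×68.5 + 0.18×62 + 0.08×89.4 = 74.15%
Difference = 74.15 − 76.4238 = -2.2738 pp.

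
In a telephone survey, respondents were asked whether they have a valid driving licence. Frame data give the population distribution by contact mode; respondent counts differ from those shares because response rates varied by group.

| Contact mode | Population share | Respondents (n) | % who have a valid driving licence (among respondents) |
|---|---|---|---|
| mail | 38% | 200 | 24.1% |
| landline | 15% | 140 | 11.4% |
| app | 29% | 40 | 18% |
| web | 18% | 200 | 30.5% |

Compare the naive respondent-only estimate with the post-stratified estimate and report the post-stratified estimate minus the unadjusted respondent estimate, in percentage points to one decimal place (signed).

-1.2 percentage points

Unadjusted (pooled respondent) estimate weights by respondent counts:
  (200/580)×24.1 + (140/580)×11.4 + (40/580)×18 + (200/580)×30.5 = 22.8207%
Post-stratifying to population shares instead:
  0.38×24.1 + 0.15×11.4 + 0.29×18 + 0.18×30.5 = 21.578%
Difference = 21.578 − 22.8207 = -1.2427 pp.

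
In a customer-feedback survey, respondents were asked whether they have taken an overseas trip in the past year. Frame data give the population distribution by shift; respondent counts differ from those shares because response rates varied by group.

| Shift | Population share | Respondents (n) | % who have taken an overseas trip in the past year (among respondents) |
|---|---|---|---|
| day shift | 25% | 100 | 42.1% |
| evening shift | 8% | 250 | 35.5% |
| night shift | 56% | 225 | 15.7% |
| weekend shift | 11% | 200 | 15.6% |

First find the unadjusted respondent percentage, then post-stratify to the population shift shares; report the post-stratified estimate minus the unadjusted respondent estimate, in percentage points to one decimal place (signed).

Naive respondent-only estimate (weights = respondent counts):
  (100/775)×42.1 + (250/775)×35.5 + (225/775)×15.7 + (200/775)×15.6 = 25.4677%
Post-stratifying to population shares instead:
  0.25×42.1 + 0.08×35.5 + 0.56×15.7 + 0.11×15.6 = 23.873%
Difference = 23.873 − 25.4677 = -1.5947 pp.

-1.6 percentage points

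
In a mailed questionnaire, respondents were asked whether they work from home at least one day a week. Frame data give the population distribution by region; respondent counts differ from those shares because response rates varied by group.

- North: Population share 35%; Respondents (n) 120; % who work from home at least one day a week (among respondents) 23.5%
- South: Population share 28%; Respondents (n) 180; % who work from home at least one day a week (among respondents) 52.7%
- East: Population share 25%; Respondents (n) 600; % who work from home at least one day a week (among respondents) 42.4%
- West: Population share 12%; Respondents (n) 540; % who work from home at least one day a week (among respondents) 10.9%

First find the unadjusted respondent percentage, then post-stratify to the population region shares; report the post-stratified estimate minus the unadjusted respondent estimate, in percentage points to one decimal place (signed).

+4.6 percentage points

Without adjustment, the pooled respondent share is:
  (120/1440)×23.5 + (180/1440)×52.7 + (600/1440)×42.4 + (540/1440)×10.9 = 30.3%
Post-stratifying to population shares instead:
  0.35×23.5 + 0.28×52.7 + 0.25×42.4 + 0.12×10.9 = 34.889%
Difference = 34.889 − 30.3 = 4.589 pp.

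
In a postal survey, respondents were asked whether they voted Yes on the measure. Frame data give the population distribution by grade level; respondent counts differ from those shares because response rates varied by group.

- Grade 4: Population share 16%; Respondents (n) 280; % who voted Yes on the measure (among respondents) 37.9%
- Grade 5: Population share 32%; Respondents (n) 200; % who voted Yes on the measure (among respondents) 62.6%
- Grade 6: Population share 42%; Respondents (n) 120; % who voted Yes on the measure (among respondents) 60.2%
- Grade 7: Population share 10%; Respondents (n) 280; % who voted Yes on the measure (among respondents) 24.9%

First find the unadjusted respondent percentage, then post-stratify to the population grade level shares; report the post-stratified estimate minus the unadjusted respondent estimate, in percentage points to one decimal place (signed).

Unadjusted (pooled respondent) estimate weights by respondent counts:
  (280/880)×37.9 + (200/880)×62.6 + (120/880)×60.2 + (280/880)×24.9 = 42.4182%
Post-stratifying to population shares instead:
  0.16×37.9 + 0.32×62.6 + 0.42×60.2 + 0.1×24.9 = 53.87%
Difference = 53.87 − 42.4182 = 11.4518 pp.

+11.5 percentage points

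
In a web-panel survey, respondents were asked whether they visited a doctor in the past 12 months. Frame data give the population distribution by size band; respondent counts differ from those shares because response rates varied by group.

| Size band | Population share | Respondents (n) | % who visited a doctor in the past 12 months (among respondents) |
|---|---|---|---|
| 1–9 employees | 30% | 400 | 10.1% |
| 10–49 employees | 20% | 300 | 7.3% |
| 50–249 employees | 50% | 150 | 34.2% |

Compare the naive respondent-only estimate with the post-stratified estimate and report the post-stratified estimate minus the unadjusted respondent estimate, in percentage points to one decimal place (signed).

+8.2 percentage points

Unadjusted (pooled respondent) estimate weights by respondent counts:
  (400/850)×10.1 + (300/850)×7.3 + (150/850)×34.2 = 13.3647%
Post-stratifying to population shares instead:
  0.3×10.1 + 0.2×7.3 + 0.5×34.2 = 21.59%
Difference = 21.59 − 13.3647 = 8.2253 pp.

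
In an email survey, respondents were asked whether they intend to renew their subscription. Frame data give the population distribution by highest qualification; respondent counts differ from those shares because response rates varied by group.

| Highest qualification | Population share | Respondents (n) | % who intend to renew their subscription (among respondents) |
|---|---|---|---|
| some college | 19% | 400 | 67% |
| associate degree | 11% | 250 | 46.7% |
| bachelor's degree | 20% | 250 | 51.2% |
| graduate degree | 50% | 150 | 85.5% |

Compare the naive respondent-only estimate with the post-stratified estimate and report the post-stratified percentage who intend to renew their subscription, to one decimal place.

70.9%

Without adjustment, the pooled respondent share is:
  (400/1050)×67 + (250/1050)×46.7 + (250/1050)×51.2 + (150/1050)×85.5 = 61.0476%
Reweighting by population highest qualification shares:
  0.19×67 + 0.11×46.7 + 0.2×51.2 + 0.5×85.5 = 70.857%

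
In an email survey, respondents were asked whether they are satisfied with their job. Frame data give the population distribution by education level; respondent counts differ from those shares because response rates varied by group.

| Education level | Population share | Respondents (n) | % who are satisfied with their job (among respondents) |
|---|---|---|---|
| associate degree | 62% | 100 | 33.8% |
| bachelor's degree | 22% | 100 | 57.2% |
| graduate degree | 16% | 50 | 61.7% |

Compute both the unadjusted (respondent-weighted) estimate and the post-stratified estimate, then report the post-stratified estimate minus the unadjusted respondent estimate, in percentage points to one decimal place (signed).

Without adjustment, the pooled respondent share is:
  (100/250)×33.8 + (100/250)×57.2 + (50/250)×61.7 = 48.74%
Post-stratified estimate weights by population shares:
  0.62×33.8 + 0.22×57.2 + 0.16×61.7 = 43.412%
Difference = 43.412 − 48.74 = -5.328 pp.

-5.3 percentage points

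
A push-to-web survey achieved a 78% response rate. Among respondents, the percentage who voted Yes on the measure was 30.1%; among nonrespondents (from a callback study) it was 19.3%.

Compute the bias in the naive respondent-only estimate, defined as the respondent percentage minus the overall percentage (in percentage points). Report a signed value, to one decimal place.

Nonresponse fraction = 1 − 0.78 = 0.22.
Bias = (nonresponse fraction) × (respondent percentage − nonrespondent percentage)
     = 0.22 × (30.1 − 19.3) = 0.22 × 10.8 = 2.376.

+2.4 percentage points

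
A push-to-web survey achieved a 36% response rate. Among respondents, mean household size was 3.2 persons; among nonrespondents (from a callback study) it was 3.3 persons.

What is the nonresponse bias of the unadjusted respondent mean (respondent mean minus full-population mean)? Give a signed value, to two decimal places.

-0.06

Nonresponse fraction = 1 − 0.36 = 0.64.
Bias = (nonresponse fraction) × (respondent mean − nonrespondent mean)
     = 0.64 × (3.2 − 3.3) = 0.64 × -0.1 = -0.064.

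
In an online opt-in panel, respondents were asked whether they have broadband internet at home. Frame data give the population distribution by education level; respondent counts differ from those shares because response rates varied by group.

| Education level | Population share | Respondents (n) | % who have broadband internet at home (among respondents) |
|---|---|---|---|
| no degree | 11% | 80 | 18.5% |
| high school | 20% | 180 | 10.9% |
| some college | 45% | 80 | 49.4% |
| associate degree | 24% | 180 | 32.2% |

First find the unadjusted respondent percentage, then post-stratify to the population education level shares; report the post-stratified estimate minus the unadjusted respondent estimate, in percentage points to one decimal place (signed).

Naive respondent-only estimate (weights = respondent counts):
  (80/520)×18.5 + (180/520)×10.9 + (80/520)×49.4 + (180/520)×32.2 = 25.3654%
Reweighting by population education level shares:
  0.11×18.5 + 0.2×10.9 + 0.45×49.4 + 0.24×32.2 = 34.173%
Difference = 34.173 − 25.3654 = 8.8076 pp.

+8.8 percentage points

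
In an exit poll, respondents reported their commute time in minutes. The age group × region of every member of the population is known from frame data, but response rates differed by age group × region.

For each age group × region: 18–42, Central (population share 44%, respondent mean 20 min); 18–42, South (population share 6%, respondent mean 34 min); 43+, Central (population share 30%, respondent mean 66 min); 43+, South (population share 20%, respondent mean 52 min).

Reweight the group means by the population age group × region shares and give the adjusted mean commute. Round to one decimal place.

41.0

Each cell contributes population-share × respondent value:
  18–42, Central: 0.44 × 20 = 8.8
  18–42, South: 0.06 × 34 = 2.04
  43+, Central: 0.3 × 66 = 19.8
  43+, South: 0.2 × 52 = 10.4
Post-stratified estimate = 41.04 → 41.0.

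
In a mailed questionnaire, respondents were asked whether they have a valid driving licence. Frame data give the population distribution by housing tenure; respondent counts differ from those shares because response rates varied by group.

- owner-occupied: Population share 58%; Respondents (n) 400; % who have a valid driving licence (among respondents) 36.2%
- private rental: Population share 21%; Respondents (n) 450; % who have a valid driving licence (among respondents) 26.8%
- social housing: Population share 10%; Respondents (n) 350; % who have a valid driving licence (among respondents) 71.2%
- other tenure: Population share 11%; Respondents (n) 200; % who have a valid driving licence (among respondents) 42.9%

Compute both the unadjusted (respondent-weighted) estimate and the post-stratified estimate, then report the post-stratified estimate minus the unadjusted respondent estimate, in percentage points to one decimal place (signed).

Without adjustment, the pooled respondent share is:
  (400/1400)×36.2 + (450/1400)×26.8 + (350/1400)×71.2 + (200/1400)×42.9 = 42.8857%
Post-stratifying to population shares instead:
  0.58×36.2 + 0.21×26.8 + 0.1×71.2 + 0.11×42.9 = 38.463%
Difference = 38.463 − 42.8857 = -4.4227 pp.

-4.4 percentage points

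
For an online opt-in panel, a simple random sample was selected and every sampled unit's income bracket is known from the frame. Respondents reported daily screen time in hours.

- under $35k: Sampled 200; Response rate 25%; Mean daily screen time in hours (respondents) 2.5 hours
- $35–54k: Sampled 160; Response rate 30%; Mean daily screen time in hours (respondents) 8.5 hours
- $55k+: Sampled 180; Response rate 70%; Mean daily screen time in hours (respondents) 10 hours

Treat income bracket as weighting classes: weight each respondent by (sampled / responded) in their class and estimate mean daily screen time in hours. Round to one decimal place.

6.8

With weight = n_sampled/n_responded per class, the weighted class total is n_sampled:
  under $35k: 200 × 2.5 = 500
  $35–54k: 160 × 8.5 = 1360
  $55k+: 180 × 10 = 1800
Adjusted estimate = 3660 / 540 = 6.77778 → 6.8.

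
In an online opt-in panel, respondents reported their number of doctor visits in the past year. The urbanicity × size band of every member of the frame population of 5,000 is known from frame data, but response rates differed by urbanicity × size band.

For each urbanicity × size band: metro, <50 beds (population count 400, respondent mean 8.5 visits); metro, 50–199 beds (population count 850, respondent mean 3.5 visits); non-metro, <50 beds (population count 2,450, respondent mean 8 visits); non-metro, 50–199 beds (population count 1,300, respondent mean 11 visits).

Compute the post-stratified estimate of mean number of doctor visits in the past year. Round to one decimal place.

8.1

Each cell contributes population-share × respondent value:
  metro, <50 beds: (400/5,000) × 8.5 = 0.68
  metro, 50–199 beds: (850/5,000) × 3.5 = 0.595
  non-metro, <50 beds: (2,450/5,000) × 8 = 3.92
  non-metro, 50–199 beds: (1,300/5,000) × 11 = 2.86
Post-stratified estimate = 8.055 → 8.1.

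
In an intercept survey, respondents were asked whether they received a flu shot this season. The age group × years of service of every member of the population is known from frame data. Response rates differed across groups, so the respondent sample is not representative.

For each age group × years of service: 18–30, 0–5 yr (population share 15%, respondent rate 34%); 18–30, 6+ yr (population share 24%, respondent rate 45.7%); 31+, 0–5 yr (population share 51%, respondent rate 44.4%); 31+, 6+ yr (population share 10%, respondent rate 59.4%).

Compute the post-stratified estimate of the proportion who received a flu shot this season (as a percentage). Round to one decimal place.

Weight each group's respondent value by its population share:
  18–30, 0–5 yr: 0.15 × 34 = 5.1
  18–30, 6+ yr: 0.24 × 45.7 = 10.968
  31+, 0–5 yr: 0.51 × 44.4 = 22.644
  31+, 6+ yr: 0.1 × 59.4 = 5.94
Post-stratified estimate = 44.652 → 44.7%.

44.7%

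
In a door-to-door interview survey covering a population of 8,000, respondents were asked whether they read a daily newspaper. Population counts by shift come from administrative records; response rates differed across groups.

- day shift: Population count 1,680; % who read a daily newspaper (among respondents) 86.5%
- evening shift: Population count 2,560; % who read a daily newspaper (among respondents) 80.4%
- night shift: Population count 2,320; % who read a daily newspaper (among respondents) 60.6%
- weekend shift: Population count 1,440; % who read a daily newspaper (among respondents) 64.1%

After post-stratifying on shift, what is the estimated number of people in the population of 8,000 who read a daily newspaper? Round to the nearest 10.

5,840

Estimated count per cell = population count × respondent percentage:
  day shift: 1,680 × 86.5% = 1453.2
  evening shift: 2,560 × 80.4% = 2058.24
  night shift: 2,320 × 60.6% = 1405.92
  weekend shift: 1,440 × 64.1% = 923.04
Estimated total = 5840.4 → 5,840.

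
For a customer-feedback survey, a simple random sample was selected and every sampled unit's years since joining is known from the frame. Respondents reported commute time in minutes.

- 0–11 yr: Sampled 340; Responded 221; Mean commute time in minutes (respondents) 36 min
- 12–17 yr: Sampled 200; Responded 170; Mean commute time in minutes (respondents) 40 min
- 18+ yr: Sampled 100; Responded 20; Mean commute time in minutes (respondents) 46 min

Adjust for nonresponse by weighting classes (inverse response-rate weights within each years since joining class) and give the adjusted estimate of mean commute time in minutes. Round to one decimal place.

38.8

Response rates by class: 0–11 yr 221/340 = 65%, 12–17 yr 170/200 = 85%, 18+ yr 20/100 = 20%.
Inverse-response-rate weighting restores each class to its sampled count, so class totals weight by n_sampled:
  0–11 yr: 340 × 36 = 12,240
  12–17 yr: 200 × 40 = 8000
  18+ yr: 100 × 46 = 4600
Adjusted estimate = 24,840 / 640 = 38.8125 → 38.8.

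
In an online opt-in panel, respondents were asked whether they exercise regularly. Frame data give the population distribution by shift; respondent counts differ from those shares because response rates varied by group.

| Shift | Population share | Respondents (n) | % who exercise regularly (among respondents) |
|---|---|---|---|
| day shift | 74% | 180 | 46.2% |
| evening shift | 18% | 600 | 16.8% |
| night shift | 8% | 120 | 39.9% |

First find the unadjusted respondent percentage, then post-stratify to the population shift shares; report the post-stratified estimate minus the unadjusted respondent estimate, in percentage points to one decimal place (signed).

Without adjustment, the pooled respondent share is:
  (180/900)×46.2 + (600/900)×16.8 + (120/900)×39.9 = 25.76%
Post-stratifying to population shares instead:
  0.74×46.2 + 0.18×16.8 + 0.08×39.9 = 40.404%
Difference = 40.404 − 25.76 = 14.644 pp.

+14.6 percentage points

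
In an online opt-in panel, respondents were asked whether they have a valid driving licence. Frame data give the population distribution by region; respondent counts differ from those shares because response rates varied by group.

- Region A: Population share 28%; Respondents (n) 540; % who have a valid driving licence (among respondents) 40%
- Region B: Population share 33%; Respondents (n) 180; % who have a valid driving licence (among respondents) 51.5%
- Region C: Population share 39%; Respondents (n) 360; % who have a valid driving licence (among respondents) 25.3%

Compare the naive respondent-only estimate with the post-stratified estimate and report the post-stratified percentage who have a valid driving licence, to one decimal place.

38.1%

Naive respondent-only estimate (weights = respondent counts):
  (540/1080)×40 + (180/1080)×51.5 + (360/1080)×25.3 = 37.0167%
Post-stratified estimate weights by population shares:
  0.28×40 + 0.33×51.5 + 0.39×25.3 = 38.062%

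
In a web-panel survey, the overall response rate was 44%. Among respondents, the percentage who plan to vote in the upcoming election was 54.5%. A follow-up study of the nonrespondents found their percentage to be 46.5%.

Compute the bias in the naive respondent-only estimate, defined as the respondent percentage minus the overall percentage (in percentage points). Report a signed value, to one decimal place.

+4.5 percentage points

Nonresponse fraction = 1 − 0.44 = 0.56.
Bias = (nonresponse fraction) × (respondent percentage − nonrespondent percentage)
     = 0.56 × (54.5 − 46.5) = 0.56 × 8 = 4.48.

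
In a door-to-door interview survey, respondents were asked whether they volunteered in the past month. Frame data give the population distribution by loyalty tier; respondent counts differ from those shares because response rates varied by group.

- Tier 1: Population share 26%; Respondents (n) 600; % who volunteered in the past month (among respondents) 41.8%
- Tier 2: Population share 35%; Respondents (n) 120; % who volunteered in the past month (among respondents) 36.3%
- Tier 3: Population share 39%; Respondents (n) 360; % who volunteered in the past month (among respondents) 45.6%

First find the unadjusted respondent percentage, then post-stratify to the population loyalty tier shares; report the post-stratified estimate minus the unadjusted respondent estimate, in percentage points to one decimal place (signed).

Naive respondent-only estimate (weights = respondent counts):
  (600/1080)×41.8 + (120/1080)×36.3 + (360/1080)×45.6 = 42.4556%
Reweighting by population loyalty tier shares:
  0.26×41.8 + 0.35×36.3 + 0.39×45.6 = 41.357%
Difference = 41.357 − 42.4556 = -1.0986 pp.

-1.1 percentage points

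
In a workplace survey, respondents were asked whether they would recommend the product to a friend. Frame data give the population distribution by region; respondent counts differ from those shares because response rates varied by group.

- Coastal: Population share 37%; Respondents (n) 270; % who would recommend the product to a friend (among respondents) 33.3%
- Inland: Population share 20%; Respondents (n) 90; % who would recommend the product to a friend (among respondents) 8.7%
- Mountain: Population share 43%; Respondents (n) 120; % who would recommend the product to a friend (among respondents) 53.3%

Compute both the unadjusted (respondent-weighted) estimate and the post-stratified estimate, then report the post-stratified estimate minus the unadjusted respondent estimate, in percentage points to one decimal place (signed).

+3.3 percentage points

Without adjustment, the pooled respondent share is:
  (270/480)×33.3 + (90/480)×8.7 + (120/480)×53.3 = 33.6875%
Post-stratifying to population shares instead:
  0.37×33.3 + 0.2×8.7 + 0.43×53.3 = 36.98%
Difference = 36.98 − 33.6875 = 3.2925 pp.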